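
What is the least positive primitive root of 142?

7

φ(142) = φ(2)·φ(71) = 1·70 = 70 = 2 · 5 · 7.
g is a primitive root iff g^(70/q) ≢ 1 (mod 142) for each prime q ∈ {2, 5, 7}.
g = 2: gcd(2, 142) = 2 > 1, not a unit — skip.
g = 3: 3^35 ≡ 1 — hits 1, so not a primitive root.
g = 4: gcd(4, 142) = 2 > 1, not a unit — skip.
g = 5: 5^35 ≡ 1 — hits 1, so not a primitive root.
g = 6: gcd(6, 142) = 2 > 1, not a unit — skip.
g = 7: 7^35 ≡ 141; 7^14 ≡ 125; 7^10 ≡ 45 — none is 1, so 7 is a primitive root.
The smallest primitive root modulo 142 is 7.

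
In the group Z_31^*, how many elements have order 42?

φ(31) = 31 − 1 = 30 = 2 · 3 · 5.
Since (Z/31Z)^× is cyclic of order 30, the number of elements of order d is φ(d) when d | 30 and 0 otherwise.
42 does not divide 30, so no element of (Z/31Z)^× has order 42.

0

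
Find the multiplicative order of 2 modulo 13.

12

ord(2) | φ(13) = 13 − 1 = 12 = 2^2 · 3.
Divisors of 12: 1, 2, 3, 4, 6, 12.
Compute 2^d (mod 13) for the divisors d until we hit 1:
2^1 ≡ 2
2^2 ≡ 4
2^3 ≡ 8
2^4 ≡ 3
2^6 ≡ 12
2^12 ≡ 1
Therefore the multiplicative order of 2 modulo 13 is 12.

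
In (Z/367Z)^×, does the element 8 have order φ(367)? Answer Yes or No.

φ(367) = 367 − 1 = 366 = 2 · 3 · 61.
Test 8^(366/q) mod 367 for each prime factor q of 366:
8^183 ≡ 1 (mod 367)  [q = 2: ≡ 1 ✗]
8^122 ≡ 1 (mod 367)  [q = 3: ≡ 1 ✗]
8^6 ≡ 106 (mod 367)  [q = 61: ≢ 1 ✓]
The check at q = 2 fails, so 8 generates a proper subgroup.

No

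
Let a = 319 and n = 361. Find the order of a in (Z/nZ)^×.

342

Since 319 ∈ (Z/361Z)^×, its order divides φ(361) = φ(19^2) = 19·(19−1) = 342 = 2 · 3^2 · 19.
Divisors of 342: 1, 2, 3, 6, 9, 18, 19, 38, 57, 114, 171, 342.
Evaluate successive powers at the divisors of 342:
319^1 ≡ 319 (mod 361)
319^2 ≡ 320 (mod 361)
319^3 ≡ 278 (mod 361)
319^6 ≡ 30 (mod 361)
319^9 ≡ 37 (mod 361)
319^18 ≡ 286 (mod 361)
319^19 ≡ 262 (mod 361)
319^38 ≡ 54 (mod 361)
319^57 ≡ 69 (mod 361)
319^114 ≡ 68 (mod 361)
319^171 ≡ 360 (mod 361)
319^342 ≡ 1 (mod 361) ✓
Hence ord(319) = 342.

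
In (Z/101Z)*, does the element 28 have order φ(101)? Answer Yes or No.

φ(101) = 101 − 1 = 100 = 2^2 · 5^2.
Test 28^(100/q) mod 101 for each prime factor q of 100:
28^50 ≡ 100 (mod 101)  [q = 2: ≢ 1 ✓]
28^20 ≡ 95 (mod 101)  [q = 5: ≢ 1 ✓]
Every test exponent gives a nontrivial residue, hence 28 generates the full group.

Yes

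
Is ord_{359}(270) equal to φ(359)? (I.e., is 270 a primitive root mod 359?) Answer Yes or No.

No

φ(359) = 359 − 1 = 358 = 2 · 179.
An element g generates (Z/359Z)^× iff g^(358/q) ≢ 1 (mod 359) for each prime q ∈ {2, 179}.
270^179 ≡ 1 (mod 359)  [q = 2: ≡ 1 ✗]
270^2 ≡ 23 (mod 359)  [q = 179: ≢ 1 ✓]
The check at q = 2 fails, so 270 generates a proper subgroup.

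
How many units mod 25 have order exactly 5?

φ(25) = φ(5^2) = 5·(5−1) = 20 = 2^2 · 5.
In a cyclic group of order 20, there are φ(d) elements of order d for each divisor d of 20, and zero for non-divisors.
5 | 20, and φ(5) = 5 − 1 = 4.

4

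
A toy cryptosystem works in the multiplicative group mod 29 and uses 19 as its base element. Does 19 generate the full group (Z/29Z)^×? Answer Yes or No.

Yes

φ(29) = 29 − 1 = 28 = 2^2 · 7.
19 is a primitive root mod 29 iff 19^(φ(29)/q) ≢ 1 for every prime q | φ(29), i.e. q ∈ {2, 7}.
19^14 ≡ 28 (mod 29)  [q = 2: ≢ 1 ✓]
19^4 ≡ 24 (mod 29)  [q = 7: ≢ 1 ✓]
Every test exponent gives a nontrivial residue, hence 19 generates the full group.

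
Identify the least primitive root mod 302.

φ(302) = φ(2)·φ(151) = 1·150 = 150 = 2 · 3 · 5^2.
g is a primitive root iff g^(150/q) ≢ 1 (mod 302) for each prime q ∈ {2, 3, 5}.
g = 2: gcd(2, 302) = 2 > 1, not a unit — skip.
g = 3: 3^75 ≡ 301; 3^50 ≡ 1 — hits 1, so not a primitive root.
g = 4: gcd(4, 302) = 2 > 1, not a unit — skip.
g = 5: 5^75 ≡ 1 — hits 1, so not a primitive root.
g = 6: gcd(6, 302) = 2 > 1, not a unit — skip.
g = 7: 7^75 ≡ 301; 7^50 ≡ 183; 7^30 ≡ 159 — none is 1, so 7 is a primitive root.
Hence the least primitive root of 302 is 7.

7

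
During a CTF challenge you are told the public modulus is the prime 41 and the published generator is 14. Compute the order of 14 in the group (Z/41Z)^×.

8

By Lagrange's theorem, ord_41(14) divides φ(41) = 41 − 1 = 40 = 2^3 · 5.
Divisors of 40: 1, 2, 4, 5, 8, 10, 20, 40.
Compute 14^d (mod 41) for the divisors d until we hit 1:
14^1 ≡ 14 (mod 41)
14^2 ≡ 32 (mod 41)
14^4 ≡ 40 (mod 41)
14^5 ≡ 27 (mod 41)
14^8 ≡ 1 (mod 41) ✓
The smallest such exponent is 8, so the order of 14 is 8.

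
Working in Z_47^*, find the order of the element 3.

23

The order of 3 must divide φ(47) = 47 − 1 = 46 = 2 · 23.
Divisors of 46: 1, 2, 23, 46.
Test each divisor d:
3^1 ≡ 3
3^2 ≡ 9
3^23 ≡ 1
Hence ord(3) = 23.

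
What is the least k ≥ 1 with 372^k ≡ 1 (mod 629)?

72

ord(372) | φ(629) = φ(17·37) = (17−1)·(37−1) = 16·36 = 576 = 2^6 · 3^2.
Divisors of 576: 1, 2, 3, 4, 6, 8, 9, 12, 16, 18, 24, 32, 36, 48, 64, 72, 96, 144, 192, 288, 576.
Compute 372^d (mod 629) for the divisors d until we hit 1:
372^1 ≡ 372
372^2 ≡ 4
372^3 ≡ 230
372^4 ≡ 16
372^6 ≡ 64
372^8 ≡ 256
372^9 ≡ 253
372^12 ≡ 322
372^16 ≡ 120
372^18 ≡ 480
372^24 ≡ 528
372^32 ≡ 562
372^36 ≡ 186
372^48 ≡ 137
372^64 ≡ 86
372^72 ≡ 1
So ord_629(372) = 72.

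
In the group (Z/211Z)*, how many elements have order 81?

0

φ(211) = 211 − 1 = 210 = 2 · 3 · 5 · 7.
Since (Z/211Z)^× is cyclic of order 210, the number of elements of order d is φ(d) when d | 210 and 0 otherwise.
81 does not divide 210, so no element of (Z/211Z)^× has order 81.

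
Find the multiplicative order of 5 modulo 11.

5

The order of 5 must divide φ(11) = 11 − 1 = 10 = 2 · 5.
Divisors of 10: 1, 2, 5, 10.
Evaluate successive powers at the divisors of 10:
5^1 ≡ 5
5^2 ≡ 3
5^5 ≡ 1
So ord_11(5) = 5.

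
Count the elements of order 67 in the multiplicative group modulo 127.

0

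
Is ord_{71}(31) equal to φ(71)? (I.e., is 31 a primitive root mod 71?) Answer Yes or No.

Yes

φ(71) = 71 − 1 = 70 = 2 · 5 · 7.
31 is a primitive root mod 71 iff 31^(φ(71)/q) ≢ 1 for every prime q | φ(71), i.e. q ∈ {2, 5, 7}.
31^35 ≡ 70 (mod 71)  [q = 2: ≢ 1 ✓]
31^14 ≡ 54 (mod 71)  [q = 5: ≢ 1 ✓]
31^10 ≡ 20 (mod 71)  [q = 7: ≢ 1 ✓]
None equal 1, so ord_71(31) = 70: 31 is a primitive root.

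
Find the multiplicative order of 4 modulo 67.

33

Since 4 ∈ (Z/67Z)^×, its order divides φ(67) = 67 − 1 = 66 = 2 · 3 · 11.
Divisors of 66: 1, 2, 3, 6, 11, 22, 33, 66.
Test each divisor d:
4^1 ≡ 4 (mod 67)
4^2 ≡ 16 (mod 67)
4^3 ≡ 64 (mod 67)
4^6 ≡ 9 (mod 67)
4^11 ≡ 37 (mod 67)
4^22 ≡ 29 (mod 67)
4^33 ≡ 1 (mod 67) ✓
Hence ord(4) = 33.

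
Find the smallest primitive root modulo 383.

5

φ(383) = 383 − 1 = 382 = 2 · 191.
Test candidates g = 2, 3, … against the prime factors q ∈ {2, 191} of φ(383): g is a generator iff g^(382/q) ≢ 1 for every such q.
g = 2: 2^191 ≡ 1 — hits 1, so not a primitive root.
g = 3: 3^191 ≡ 1 — hits 1, so not a primitive root.
g = 4: 4^191 ≡ 1 — hits 1, so not a primitive root.
g = 5: 5^191 ≡ 382; 5^2 ≡ 25 — none is 1, so 5 is a primitive root.
So 5 is the smallest generator of (Z/383Z)^×.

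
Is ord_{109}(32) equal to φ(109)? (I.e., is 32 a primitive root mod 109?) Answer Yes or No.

No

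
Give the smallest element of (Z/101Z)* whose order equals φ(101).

2

φ(101) = 101 − 1 = 100 = 2^2 · 5^2.
Test candidates g = 2, 3, … against the prime factors q ∈ {2, 5} of φ(101): g is a generator iff g^(100/q) ≢ 1 for every such q.
g = 2: 2^50 ≡ 100; 2^20 ≡ 95 — none is 1, so 2 is a primitive root.
The smallest primitive root modulo 101 is 2.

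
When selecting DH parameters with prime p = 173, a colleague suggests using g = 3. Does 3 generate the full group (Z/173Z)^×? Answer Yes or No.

Yes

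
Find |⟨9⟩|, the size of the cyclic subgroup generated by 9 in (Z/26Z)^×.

3

ord(9) | φ(26) = φ(2)·φ(13) = 1·12 = 12 = 2^2 · 3.
Divisors of 12: 1, 2, 3, 4, 6, 12.
Evaluate successive powers at the divisors of 12:
9^1 ≡ 9 (mod 26)
9^2 ≡ 3 (mod 26)
9^3 ≡ 1 (mod 26) ✓
The smallest such exponent is 3, so the order of 9 is 3.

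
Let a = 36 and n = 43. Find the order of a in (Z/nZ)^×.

3

By Lagrange's theorem, ord_43(36) divides φ(43) = 43 − 1 = 42 = 2 · 3 · 7.
Divisors of 42: 1, 2, 3, 6, 7, 14, 21, 42.
Compute 36^d (mod 43) for the divisors d until we hit 1:
36^1 ≡ 36
36^2 ≡ 6
36^3 ≡ 1
Hence ord(36) = 3.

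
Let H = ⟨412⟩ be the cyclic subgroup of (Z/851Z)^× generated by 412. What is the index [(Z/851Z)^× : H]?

2

By Lagrange's theorem, ord_851(412) divides φ(851) = φ(23·37) = (23−1)·(37−1) = 22·36 = 792 = 2^3 · 3^2 · 11.
Divisors of 792: 1, 2, 3, 4, 6, 8, 9, 11, 12, 18, 22, 24, 33, 36, 44, 66, 72, 88, 99, 132, 198, 264, 396, 792.
Evaluate successive powers at the divisors of 792:
412^1 ≡ 412 (mod 851)
412^2 ≡ 395 (mod 851)
412^3 ≡ 199 (mod 851)
412^4 ≡ 292 (mod 851)
412^6 ≡ 455 (mod 851)
412^8 ≡ 164 (mod 851)
412^9 ≡ 339 (mod 851)
412^11 ≡ 298 (mod 851)
412^12 ≡ 232 (mod 851)
412^18 ≡ 36 (mod 851)
412^22 ≡ 300 (mod 851)
412^24 ≡ 211 (mod 851)
412^33 ≡ 45 (mod 851)
412^36 ≡ 445 (mod 851)
412^44 ≡ 645 (mod 851)
412^66 ≡ 323 (mod 851)
412^72 ≡ 593 (mod 851)
412^88 ≡ 737 (mod 851)
412^99 ≡ 68 (mod 851)
412^132 ≡ 507 (mod 851)
412^198 ≡ 369 (mod 851)
412^264 ≡ 47 (mod 851)
412^396 ≡ 1 (mod 851) ✓
Thus |⟨412⟩| = ord(412) = 396.
[(Z/851Z)^× : ⟨412⟩] = 792/396 = 2.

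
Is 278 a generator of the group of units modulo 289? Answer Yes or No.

φ(289) = φ(17^2) = 17·(17−1) = 272 = 2^4 · 17.
Test 278^(272/q) mod 289 for each prime factor q of 272:
278^136 ≡ 288 (mod 289)  [q = 2: ≢ 1 ✓]
278^16 ≡ 154 (mod 289)  [q = 17: ≢ 1 ✓]
All checks pass, so 278 has order 272 and is a primitive root modulo 289.

Yes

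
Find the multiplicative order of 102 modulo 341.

15

ord(102) | φ(341) = φ(11·31) = (11−1)·(31−1) = 10·30 = 300 = 2^2 · 3 · 5^2.
Divisors of 300: 1, 2, 3, 4, 5, 6, 10, 12, 15, 20, 25, 30, 50, 60, 75, 100, 150, 300.
Compute 102^d (mod 341) for the divisors d until we hit 1:
102^1 ≡ 102
102^2 ≡ 174
102^3 ≡ 16
102^4 ≡ 268
102^5 ≡ 56
102^6 ≡ 256
102^10 ≡ 67
102^12 ≡ 64
102^15 ≡ 1
Hence ord(102) = 15.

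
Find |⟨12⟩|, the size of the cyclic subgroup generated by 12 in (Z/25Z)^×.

ord(12) | φ(25) = φ(5^2) = 5·(5−1) = 20 = 2^2 · 5.
Divisors of 20: 1, 2, 4, 5, 10, 20.
Test each divisor d:
12^1 ≡ 12 (mod 25)
12^2 ≡ 19 (mod 25)
12^4 ≡ 11 (mod 25)
12^5 ≡ 7 (mod 25)
12^10 ≡ 24 (mod 25)
12^20 ≡ 1 (mod 25) ✓
So ord_25(12) = 20.

20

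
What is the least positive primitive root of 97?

φ(97) = 97 − 1 = 96 = 2^5 · 3.
g is a primitive root iff g^(96/q) ≢ 1 (mod 97) for each prime q ∈ {2, 3}.
g = 2: 2^48 ≡ 1 — hits 1, so not a primitive root.
g = 3: 3^48 ≡ 1 — hits 1, so not a primitive root.
g = 4: 4^48 ≡ 1 — hits 1, so not a primitive root.
g = 5: 5^48 ≡ 96; 5^32 ≡ 35 — none is 1, so 5 is a primitive root.
The smallest primitive root modulo 97 is 5.

5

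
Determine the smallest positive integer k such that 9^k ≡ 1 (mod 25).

Since 9 ∈ (Z/25Z)^×, its order divides φ(25) = φ(5^2) = 5·(5−1) = 20 = 2^2 · 5.
Divisors of 20: 1, 2, 4, 5, 10, 20.
Evaluate successive powers at the divisors of 20:
9^1 ≡ 9 (mod 25)
9^2 ≡ 6 (mod 25)
9^4 ≡ 11 (mod 25)
9^5 ≡ 24 (mod 25)
9^10 ≡ 1 (mod 25) ✓
The smallest such exponent is 10, so the order of 9 is 10.

10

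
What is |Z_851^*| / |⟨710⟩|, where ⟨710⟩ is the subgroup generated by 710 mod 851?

By Lagrange's theorem, ord_851(710) divides φ(851) = φ(23·37) = (23−1)·(37−1) = 22·36 = 792 = 2^3 · 3^2 · 11.
Divisors of 792: 1, 2, 3, 4, 6, 8, 9, 11, 12, 18, 22, 24, 33, 36, 44, 66, 72, 88, 99, 132, 198, 264, 396, 792.
Test each divisor d:
710^1 ≡ 710 (mod 851)
710^2 ≡ 308 (mod 851)
710^3 ≡ 824 (mod 851)
710^4 ≡ 403 (mod 851)
710^6 ≡ 729 (mod 851)
710^8 ≡ 719 (mod 851)
710^9 ≡ 741 (mod 851)
710^11 ≡ 160 (mod 851)
710^12 ≡ 417 (mod 851)
710^18 ≡ 186 (mod 851)
710^22 ≡ 70 (mod 851)
710^24 ≡ 285 (mod 851)
710^33 ≡ 137 (mod 851)
710^36 ≡ 556 (mod 851)
710^44 ≡ 645 (mod 851)
710^66 ≡ 47 (mod 851)
710^72 ≡ 223 (mod 851)
710^88 ≡ 737 (mod 851)
710^99 ≡ 482 (mod 851)
710^132 ≡ 507 (mod 851)
710^198 ≡ 1 (mod 851) ✓
Thus |⟨710⟩| = ord(710) = 198.
The index is φ(851) / ord(710) = 792 / 198 = 4.

4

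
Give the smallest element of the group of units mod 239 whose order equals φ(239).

7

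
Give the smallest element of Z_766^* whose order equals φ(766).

φ(766) = φ(2)·φ(383) = 1·382 = 382 = 2 · 191.
Test candidates g = 2, 3, … against the prime factors q ∈ {2, 191} of φ(766): g is a generator iff g^(382/q) ≢ 1 for every such q.
g = 2: gcd(2, 766) = 2 > 1, not a unit — skip.
g = 3: 3^191 ≡ 1 — hits 1, so not a primitive root.
g = 4: gcd(4, 766) = 2 > 1, not a unit — skip.
g = 5: 5^191 ≡ 765; 5^2 ≡ 25 — none is 1, so 5 is a primitive root.
So 5 is the smallest generator of (Z/766Z)^×.

5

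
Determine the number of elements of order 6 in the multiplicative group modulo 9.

2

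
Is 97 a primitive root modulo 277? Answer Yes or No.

Yes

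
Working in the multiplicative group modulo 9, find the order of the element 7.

The order of 7 must divide φ(9) = φ(3^2) = 3·(3−1) = 6 = 2 · 3.
Divisors of 6: 1, 2, 3, 6.
Evaluate successive powers at the divisors of 6:
7^1 ≡ 7 (mod 9)
7^2 ≡ 4 (mod 9)
7^3 ≡ 1 (mod 9) ✓
So ord_9(7) = 3.

3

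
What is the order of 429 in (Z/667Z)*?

154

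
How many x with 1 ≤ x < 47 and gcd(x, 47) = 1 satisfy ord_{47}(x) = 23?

22

φ(47) = 47 − 1 = 46 = 2 · 23.
In a cyclic group of order 46, there are φ(d) elements of order d for each divisor d of 46, and zero for non-divisors.
23 | 46, and φ(23) = 23 − 1 = 22.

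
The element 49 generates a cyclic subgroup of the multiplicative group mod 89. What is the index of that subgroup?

2

The order of 49 must divide φ(89) = 89 − 1 = 88 = 2^3 · 11.
Divisors of 88: 1, 2, 4, 8, 11, 22, 44, 88.
Test each divisor d:
49^1 ≡ 49
49^2 ≡ 87
49^4 ≡ 4
49^8 ≡ 16
49^11 ≡ 34
49^22 ≡ 88
49^44 ≡ 1
Thus |⟨49⟩| = ord(49) = 44.
Index = |(Z/89Z)^×| / |⟨49⟩| = 88 / 44 = 2.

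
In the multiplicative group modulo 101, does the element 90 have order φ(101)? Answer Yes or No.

Yes

φ(101) = 101 − 1 = 100 = 2^2 · 5^2.
Test 90^(100/q) mod 101 for each prime factor q of 100:
90^50 ≡ 100 (mod 101)  [q = 2: ≢ 1 ✓]
90^20 ≡ 87 (mod 101)  [q = 5: ≢ 1 ✓]
None equal 1, so ord_101(90) = 100: 90 is a primitive root.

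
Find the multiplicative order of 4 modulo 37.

The order of 4 must divide φ(37) = 37 − 1 = 36 = 2^2 · 3^2.
Divisors of 36: 1, 2, 3, 4, 6, 9, 12, 18, 36.
Evaluate successive powers at the divisors of 36:
4^1 ≡ 4
4^2 ≡ 16
4^3 ≡ 27
4^4 ≡ 34
4^6 ≡ 26
4^9 ≡ 36
4^12 ≡ 10
4^18 ≡ 1
Hence ord(4) = 18.

18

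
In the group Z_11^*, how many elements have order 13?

0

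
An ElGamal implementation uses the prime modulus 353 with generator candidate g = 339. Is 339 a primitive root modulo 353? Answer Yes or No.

Yes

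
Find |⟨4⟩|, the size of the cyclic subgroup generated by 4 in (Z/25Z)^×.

ord(4) | φ(25) = φ(5^2) = 5·(5−1) = 20 = 2^2 · 5.
Divisors of 20: 1, 2, 4, 5, 10, 20.
Check 4^d mod 25 for each divisor in increasing order:
4^1 ≡ 4
4^2 ≡ 16
4^4 ≡ 6
4^5 ≡ 24
4^10 ≡ 1
Hence ord(4) = 10.

10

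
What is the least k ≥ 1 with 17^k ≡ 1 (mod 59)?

ord(17) | φ(59) = 59 − 1 = 58 = 2 · 29.
Divisors of 58: 1, 2, 29, 58.
Test each divisor d:
17^1 ≡ 17 (mod 59)
17^2 ≡ 53 (mod 59)
17^29 ≡ 1 (mod 59) ✓
So ord_59(17) = 29.

29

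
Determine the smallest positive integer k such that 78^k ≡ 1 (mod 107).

ord(78) | φ(107) = 107 − 1 = 106 = 2 · 53.
Divisors of 106: 1, 2, 53, 106.
Evaluate successive powers at the divisors of 106:
78^1 ≡ 78 (mod 107)
78^2 ≡ 92 (mod 107)
78^53 ≡ 106 (mod 107)
78^106 ≡ 1 (mod 107) ✓
The smallest such exponent is 106, so the order of 78 is 106.

106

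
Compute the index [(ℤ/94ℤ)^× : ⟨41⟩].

1

The order of 41 must divide φ(94) = φ(2)·φ(47) = 1·46 = 46 = 2 · 23.
Divisors of 46: 1, 2, 23, 46.
Compute 41^d (mod 94) for the divisors d until we hit 1:
41^1 ≡ 41 (mod 94)
41^2 ≡ 83 (mod 94)
41^23 ≡ 93 (mod 94)
41^46 ≡ 1 (mod 94) ✓
The order of 41 is 46, so the subgroup it generates has 46 elements.
[(Z/94Z)^× : ⟨41⟩] = 46/46 = 1.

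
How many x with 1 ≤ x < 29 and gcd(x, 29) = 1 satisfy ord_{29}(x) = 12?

φ(29) = 29 − 1 = 28 = 2^2 · 7.
(Z/29Z)^× is cyclic (|G| = 28); a cyclic group of order m has exactly φ(d) elements of each order d | m, and none otherwise.
Here 28 is not a multiple of 12, so there are no elements of order 12.

0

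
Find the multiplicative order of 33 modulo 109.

ord(33) | φ(109) = 109 − 1 = 108 = 2^2 · 3^3.
Divisors of 108: 1, 2, 3, 4, 6, 9, 12, 18, 27, 36, 54, 108.
Compute 33^d (mod 109) for the divisors d until we hit 1:
33^1 ≡ 33
33^2 ≡ 108
33^3 ≡ 76
33^4 ≡ 1
So ord_109(33) = 4.

4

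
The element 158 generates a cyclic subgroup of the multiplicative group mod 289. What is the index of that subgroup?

Since 158 ∈ (Z/289Z)^×, its order divides φ(289) = φ(17^2) = 17·(17−1) = 272 = 2^4 · 17.
Divisors of 272: 1, 2, 4, 8, 16, 17, 34, 68, 136, 272.
Evaluate successive powers at the divisors of 272:
158^1 ≡ 158
158^2 ≡ 110
158^4 ≡ 251
158^8 ≡ 288
158^16 ≡ 1
So ord_289(158) = 16, hence |⟨158⟩| = 16.
[(Z/289Z)^× : ⟨158⟩] = 272/16 = 17.

17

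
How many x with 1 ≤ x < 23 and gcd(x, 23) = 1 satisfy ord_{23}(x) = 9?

0

φ(23) = 23 − 1 = 22 = 2 · 11.
(Z/23Z)^× is cyclic (|G| = 22); a cyclic group of order m has exactly φ(d) elements of each order d | m, and none otherwise.
Since 9 ∤ 22, the count is 0.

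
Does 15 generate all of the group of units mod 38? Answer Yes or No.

φ(38) = φ(2)·φ(19) = 1·18 = 18 = 2 · 3^2.
It suffices to check that the order of 15 is not a proper divisor of 18: compute 15^(18/q) for q ∈ {2, 3}.
15^9 ≡ 37 (mod 38)  [q = 2: ≢ 1 ✓]
15^6 ≡ 11 (mod 38)  [q = 3: ≢ 1 ✓]
All checks pass, so 15 has order 18 and is a primitive root modulo 38.

Yes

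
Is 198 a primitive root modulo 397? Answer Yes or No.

No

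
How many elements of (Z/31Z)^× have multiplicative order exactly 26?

0

φ(31) = 31 − 1 = 30 = 2 · 3 · 5.
In a cyclic group of order 30, there are φ(d) elements of order d for each divisor d of 30, and zero for non-divisors.
Since 26 ∤ 30, the count is 0.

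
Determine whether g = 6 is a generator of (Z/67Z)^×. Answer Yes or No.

No

φ(67) = 67 − 1 = 66 = 2 · 3 · 11.
An element g generates (Z/67Z)^× iff g^(66/q) ≢ 1 (mod 67) for each prime q ∈ {2, 3, 11}.
6^33 ≡ 1 (mod 67)  [q = 2: ≡ 1 ✗]
6^22 ≡ 37 (mod 67)  [q = 3: ≢ 1 ✓]
6^6 ≡ 24 (mod 67)  [q = 11: ≢ 1 ✓]
The check at q = 2 fails, so 6 generates a proper subgroup.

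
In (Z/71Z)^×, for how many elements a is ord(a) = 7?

6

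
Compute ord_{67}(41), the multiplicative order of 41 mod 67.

66

Since 41 ∈ (Z/67Z)^×, its order divides φ(67) = 67 − 1 = 66 = 2 · 3 · 11.
Divisors of 66: 1, 2, 3, 6, 11, 22, 33, 66.
Compute 41^d (mod 67) for the divisors d until we hit 1:
41^1 ≡ 41
41^2 ≡ 6
41^3 ≡ 45
41^6 ≡ 15
41^11 ≡ 30
41^22 ≡ 29
41^33 ≡ 66
41^66 ≡ 1
Hence ord(41) = 66.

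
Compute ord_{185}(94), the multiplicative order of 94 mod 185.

36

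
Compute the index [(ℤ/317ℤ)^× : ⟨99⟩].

By Lagrange's theorem, ord_317(99) divides φ(317) = 317 − 1 = 316 = 2^2 · 79.
Divisors of 316: 1, 2, 4, 79, 158, 316.
Evaluate successive powers at the divisors of 316:
99^1 ≡ 99
99^2 ≡ 291
99^4 ≡ 42
99^79 ≡ 316
99^158 ≡ 1
The order of 99 is 158, so the subgroup it generates has 158 elements.
[(Z/317Z)^× : ⟨99⟩] = 316/158 = 2.

2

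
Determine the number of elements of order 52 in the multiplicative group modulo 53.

φ(53) = 53 − 1 = 52 = 2^2 · 13.
(Z/53Z)^× is cyclic (|G| = 52); a cyclic group of order m has exactly φ(d) elements of each order d | m, and none otherwise.
52 = 2^2 · 13 divides 52, and φ(52) = 24.

24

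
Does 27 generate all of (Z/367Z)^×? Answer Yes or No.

No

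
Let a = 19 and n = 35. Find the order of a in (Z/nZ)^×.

6

ord(19) | φ(35) = φ(5·7) = (5−1)·(7−1) = 4·6 = 24 = 2^3 · 3.
Divisors of 24: 1, 2, 3, 4, 6, 8, 12, 24.
Test each divisor d:
19^1 ≡ 19
19^2 ≡ 11
19^3 ≡ 34
19^4 ≡ 16
19^6 ≡ 1
The smallest such exponent is 6, so the order of 19 is 6.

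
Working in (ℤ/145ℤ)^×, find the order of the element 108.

By Lagrange's theorem, ord_145(108) divides φ(145) = φ(5·29) = (5−1)·(29−1) = 4·28 = 112 = 2^4 · 7.
Divisors of 112: 1, 2, 4, 7, 8, 14, 16, 28, 56, 112.
Test each divisor d:
108^1 ≡ 108
108^2 ≡ 64
108^4 ≡ 36
108^7 ≡ 12
108^8 ≡ 136
108^14 ≡ 144
108^16 ≡ 81
108^28 ≡ 1
Therefore the multiplicative order of 108 modulo 145 is 28.

28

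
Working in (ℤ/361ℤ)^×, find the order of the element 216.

57

The order of 216 must divide φ(361) = φ(19^2) = 19·(19−1) = 342 = 2 · 3^2 · 19.
Divisors of 342: 1, 2, 3, 6, 9, 18, 19, 38, 57, 114, 171, 342.
Test each divisor d:
216^1 ≡ 216
216^2 ≡ 87
216^3 ≡ 20
216^6 ≡ 39
216^9 ≡ 58
216^18 ≡ 115
216^19 ≡ 292
216^38 ≡ 68
216^57 ≡ 1
Hence ord(216) = 57.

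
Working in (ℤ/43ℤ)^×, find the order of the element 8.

The order of 8 must divide φ(43) = 43 − 1 = 42 = 2 · 3 · 7.
Divisors of 42: 1, 2, 3, 6, 7, 14, 21, 42.
Compute 8^d (mod 43) for the divisors d until we hit 1:
8^1 ≡ 8
8^2 ≡ 21
8^3 ≡ 39
8^6 ≡ 16
8^7 ≡ 42
8^14 ≡ 1
Hence ord(8) = 14.

14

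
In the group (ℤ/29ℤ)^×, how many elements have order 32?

0

φ(29) = 29 − 1 = 28 = 2^2 · 7.
(Z/29Z)^× is cyclic (|G| = 28); a cyclic group of order m has exactly φ(d) elements of each order d | m, and none otherwise.
Here 28 is not a multiple of 32, so there are no elements of order 32.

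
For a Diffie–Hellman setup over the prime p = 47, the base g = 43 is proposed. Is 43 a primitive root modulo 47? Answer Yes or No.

Yes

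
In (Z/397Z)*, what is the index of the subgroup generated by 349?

4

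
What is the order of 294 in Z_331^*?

165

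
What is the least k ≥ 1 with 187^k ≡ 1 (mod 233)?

ord(187) | φ(233) = 233 − 1 = 232 = 2^3 · 29.
Divisors of 232: 1, 2, 4, 8, 29, 58, 116, 232.
Check 187^d mod 233 for each divisor in increasing order:
187^1 ≡ 187 (mod 233)
187^2 ≡ 19 (mod 233)
187^4 ≡ 128 (mod 233)
187^8 ≡ 74 (mod 233)
187^29 ≡ 232 (mod 233)
187^58 ≡ 1 (mod 233) ✓
Hence ord(187) = 58.

58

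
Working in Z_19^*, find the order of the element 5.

9

The order of 5 must divide φ(19) = 19 − 1 = 18 = 2 · 3^2.
Divisors of 18: 1, 2, 3, 6, 9, 18.
Compute 5^d (mod 19) for the divisors d until we hit 1:
5^1 ≡ 5
5^2 ≡ 6
5^3 ≡ 11
5^6 ≡ 7
5^9 ≡ 1
The smallest such exponent is 9, so the order of 5 is 9.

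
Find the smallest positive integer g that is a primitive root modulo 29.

2

φ(29) = 29 − 1 = 28 = 2^2 · 7.
g is a primitive root iff g^(28/q) ≢ 1 (mod 29) for each prime q ∈ {2, 7}.
g = 2: 2^14 ≡ 28; 2^4 ≡ 16 — none is 1, so 2 is a primitive root.
Hence the least primitive root of 29 is 2.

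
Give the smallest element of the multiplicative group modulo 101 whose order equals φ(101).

2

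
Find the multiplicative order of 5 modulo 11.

5

By Lagrange's theorem, ord_11(5) divides φ(11) = 11 − 1 = 10 = 2 · 5.
Divisors of 10: 1, 2, 5, 10.
Compute 5^d (mod 11) for the divisors d until we hit 1:
5^1 ≡ 5
5^2 ≡ 3
5^5 ≡ 1
So ord_11(5) = 5.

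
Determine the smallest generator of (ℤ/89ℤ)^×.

φ(89) = 89 − 1 = 88 = 2^3 · 11.
g is a primitive root iff g^(88/q) ≢ 1 (mod 89) for each prime q ∈ {2, 11}.
g = 2: 2^44 ≡ 1 — hits 1, so not a primitive root.
g = 3: 3^44 ≡ 88; 3^8 ≡ 64 — none is 1, so 3 is a primitive root.
Hence the least primitive root of 89 is 3.

3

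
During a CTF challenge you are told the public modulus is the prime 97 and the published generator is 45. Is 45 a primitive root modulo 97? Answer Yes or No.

No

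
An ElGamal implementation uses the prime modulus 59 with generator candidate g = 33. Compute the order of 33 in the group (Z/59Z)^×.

58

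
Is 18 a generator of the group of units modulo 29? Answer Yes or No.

φ(29) = 29 − 1 = 28 = 2^2 · 7.
It suffices to check that the order of 18 is not a proper divisor of 28: compute 18^(28/q) for q ∈ {2, 7}.
18^14 ≡ 28 (mod 29)  [q = 2: ≢ 1 ✓]
18^4 ≡ 25 (mod 29)  [q = 7: ≢ 1 ✓]
None equal 1, so ord_29(18) = 28: 18 is a primitive root.

Yes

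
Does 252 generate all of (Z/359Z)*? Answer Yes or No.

Yes

φ(359) = 359 − 1 = 358 = 2 · 179.
An element g generates (Z/359Z)^× iff g^(358/q) ≢ 1 (mod 359) for each prime q ∈ {2, 179}.
252^179 ≡ 358 (mod 359)  [q = 2: ≢ 1 ✓]
252^2 ≡ 320 (mod 359)  [q = 179: ≢ 1 ✓]
All checks pass, so 252 has order 358 and is a primitive root modulo 359.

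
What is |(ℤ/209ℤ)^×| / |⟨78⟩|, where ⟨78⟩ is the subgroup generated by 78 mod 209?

10

Since 78 ∈ (Z/209Z)^×, its order divides φ(209) = φ(11·19) = (11−1)·(19−1) = 10·18 = 180 = 2^2 · 3^2 · 5.
Divisors of 180: 1, 2, 3, 4, 5, 6, 9, 10, 12, 15, 18, 20, 30, 36, 45, 60, 90, 180.
Compute 78^d (mod 209) for the divisors d until we hit 1:
78^1 ≡ 78 (mod 209)
78^2 ≡ 23 (mod 209)
78^3 ≡ 122 (mod 209)
78^4 ≡ 111 (mod 209)
78^5 ≡ 89 (mod 209)
78^6 ≡ 45 (mod 209)
78^9 ≡ 56 (mod 209)
78^10 ≡ 188 (mod 209)
78^12 ≡ 144 (mod 209)
78^15 ≡ 12 (mod 209)
78^18 ≡ 1 (mod 209) ✓
Thus |⟨78⟩| = ord(78) = 18.
[(Z/209Z)^× : ⟨78⟩] = 180/18 = 10.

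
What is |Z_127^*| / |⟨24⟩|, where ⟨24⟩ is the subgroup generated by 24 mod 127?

7

The order of 24 must divide φ(127) = 127 − 1 = 126 = 2 · 3^2 · 7.
Divisors of 126: 1, 2, 3, 6, 7, 9, 14, 18, 21, 42, 63, 126.
Evaluate successive powers at the divisors of 126:
24^1 ≡ 24 (mod 127)
24^2 ≡ 68 (mod 127)
24^3 ≡ 108 (mod 127)
24^6 ≡ 107 (mod 127)
24^7 ≡ 28 (mod 127)
24^9 ≡ 126 (mod 127)
24^14 ≡ 22 (mod 127)
24^18 ≡ 1 (mod 127) ✓
The order of 24 is 18, so the subgroup it generates has 18 elements.
[(Z/127Z)^× : ⟨24⟩] = 126/18 = 7.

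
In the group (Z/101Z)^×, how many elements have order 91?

φ(101) = 101 − 1 = 100 = 2^2 · 5^2.
In a cyclic group of order 100, there are φ(d) elements of order d for each divisor d of 100, and zero for non-divisors.
91 does not divide 100, so no element of (Z/101Z)^× has order 91.

0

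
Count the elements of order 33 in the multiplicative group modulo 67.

φ(67) = 67 − 1 = 66 = 2 · 3 · 11.
(Z/67Z)^× is cyclic (|G| = 66); a cyclic group of order m has exactly φ(d) elements of each order d | m, and none otherwise.
33 = 3 · 11 divides 66, and φ(33) = 20.

20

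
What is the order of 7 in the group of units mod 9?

By Lagrange's theorem, ord_9(7) divides φ(9) = φ(3^2) = 3·(3−1) = 6 = 2 · 3.
Divisors of 6: 1, 2, 3, 6.
Compute 7^d (mod 9) for the divisors d until we hit 1:
7^1 ≡ 7
7^2 ≡ 4
7^3 ≡ 1
Hence ord(7) = 3.

3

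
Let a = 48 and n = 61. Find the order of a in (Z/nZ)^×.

Since 48 ∈ (Z/61Z)^×, its order divides φ(61) = 61 − 1 = 60 = 2^2 · 3 · 5.
Divisors of 60: 1, 2, 3, 4, 5, 6, 10, 12, 15, 20, 30, 60.
Test each divisor d:
48^1 ≡ 48 (mod 61)
48^2 ≡ 47 (mod 61)
48^3 ≡ 60 (mod 61)
48^4 ≡ 13 (mod 61)
48^5 ≡ 14 (mod 61)
48^6 ≡ 1 (mod 61) ✓
The smallest such exponent is 6, so the order of 48 is 6.

6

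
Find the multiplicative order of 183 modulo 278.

Since 183 ∈ (Z/278Z)^×, its order divides φ(278) = φ(2)·φ(139) = 1·138 = 138 = 2 · 3 · 23.
Divisors of 138: 1, 2, 3, 6, 23, 46, 69, 138.
Check 183^d mod 278 for each divisor in increasing order:
183^1 ≡ 183 (mod 278)
183^2 ≡ 129 (mod 278)
183^3 ≡ 255 (mod 278)
183^6 ≡ 251 (mod 278)
183^23 ≡ 1 (mod 278) ✓
The smallest such exponent is 23, so the order of 183 is 23.

23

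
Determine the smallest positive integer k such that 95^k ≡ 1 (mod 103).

ord(95) | φ(103) = 103 − 1 = 102 = 2 · 3 · 17.
Divisors of 102: 1, 2, 3, 6, 17, 34, 51, 102.
Test each divisor d:
95^1 ≡ 95 (mod 103)
95^2 ≡ 64 (mod 103)
95^3 ≡ 3 (mod 103)
95^6 ≡ 9 (mod 103)
95^17 ≡ 102 (mod 103)
95^34 ≡ 1 (mod 103) ✓
Hence ord(95) = 34.

34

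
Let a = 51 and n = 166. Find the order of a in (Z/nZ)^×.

41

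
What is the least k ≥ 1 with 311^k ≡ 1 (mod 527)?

ord(311) | φ(527) = φ(17·31) = (17−1)·(31−1) = 16·30 = 480 = 2^5 · 3 · 5.
Divisors of 480: 1, 2, 3, 4, 5, 6, 8, 10, 12, 15, 16, 20, 24, 30, 32, 40, 48, 60, 80, 96, 120, 160, 240, 480.
Check 311^d mod 527 for each divisor in increasing order:
311^1 ≡ 311 (mod 527)
311^2 ≡ 280 (mod 527)
311^3 ≡ 125 (mod 527)
311^4 ≡ 404 (mod 527)
311^5 ≡ 218 (mod 527)
311^6 ≡ 342 (mod 527)
311^8 ≡ 373 (mod 527)
311^10 ≡ 94 (mod 527)
311^12 ≡ 497 (mod 527)
311^15 ≡ 466 (mod 527)
311^16 ≡ 1 (mod 527) ✓
Therefore the multiplicative order of 311 modulo 527 is 16.

16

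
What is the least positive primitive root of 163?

2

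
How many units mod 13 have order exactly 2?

1

φ(13) = 13 − 1 = 12 = 2^2 · 3.
In a cyclic group of order 12, there are φ(d) elements of order d for each divisor d of 12, and zero for non-divisors.
2 | 12, and φ(2) = 2 − 1 = 1.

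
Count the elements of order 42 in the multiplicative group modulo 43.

φ(43) = 43 − 1 = 42 = 2 · 3 · 7.
In a cyclic group of order 42, there are φ(d) elements of order d for each divisor d of 42, and zero for non-divisors.
42 = 2 · 3 · 7 divides 42, and φ(42) = 12.

12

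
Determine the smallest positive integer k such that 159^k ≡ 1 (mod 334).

ord(159) | φ(334) = φ(2)·φ(167) = 1·166 = 166 = 2 · 83.
Divisors of 166: 1, 2, 83, 166.
Test each divisor d:
159^1 ≡ 159
159^2 ≡ 231
159^83 ≡ 333
159^166 ≡ 1
Therefore the multiplicative order of 159 modulo 334 is 166.

166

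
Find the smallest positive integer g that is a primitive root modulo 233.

3

φ(233) = 233 − 1 = 232 = 2^3 · 29.
g is a primitive root iff g^(232/q) ≢ 1 (mod 233) for each prime q ∈ {2, 29}.
g = 2: 2^116 ≡ 1 — hits 1, so not a primitive root.
g = 3: 3^116 ≡ 232; 3^8 ≡ 37 — none is 1, so 3 is a primitive root.
So 3 is the smallest generator of (Z/233Z)^×.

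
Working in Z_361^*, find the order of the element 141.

114

ord(141) | φ(361) = φ(19^2) = 19·(19−1) = 342 = 2 · 3^2 · 19.
Divisors of 342: 1, 2, 3, 6, 9, 18, 19, 38, 57, 114, 171, 342.
Check 141^d mod 361 for each divisor in increasing order:
141^1 ≡ 141
141^2 ≡ 26
141^3 ≡ 56
141^6 ≡ 248
141^9 ≡ 170
141^18 ≡ 20
141^19 ≡ 293
141^38 ≡ 292
141^57 ≡ 360
141^114 ≡ 1
The smallest such exponent is 114, so the order of 141 is 114.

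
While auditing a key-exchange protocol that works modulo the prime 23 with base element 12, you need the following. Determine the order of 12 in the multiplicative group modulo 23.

11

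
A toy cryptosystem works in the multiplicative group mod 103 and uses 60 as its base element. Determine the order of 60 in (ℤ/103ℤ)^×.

51

ord(60) | φ(103) = 103 − 1 = 102 = 2 · 3 · 17.
Divisors of 102: 1, 2, 3, 6, 17, 34, 51, 102.
Test each divisor d:
60^1 ≡ 60 (mod 103)
60^2 ≡ 98 (mod 103)
60^3 ≡ 9 (mod 103)
60^6 ≡ 81 (mod 103)
60^17 ≡ 56 (mod 103)
60^34 ≡ 46 (mod 103)
60^51 ≡ 1 (mod 103) ✓
Therefore the multiplicative order of 60 modulo 103 is 51.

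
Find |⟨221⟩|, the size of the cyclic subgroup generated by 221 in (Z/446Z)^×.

By Lagrange's theorem, ord_446(221) divides φ(446) = φ(2)·φ(223) = 1·222 = 222 = 2 · 3 · 37.
Divisors of 222: 1, 2, 3, 6, 37, 74, 111, 222.
Compute 221^d (mod 446) for the divisors d until we hit 1:
221^1 ≡ 221
221^2 ≡ 227
221^3 ≡ 215
221^6 ≡ 287
221^37 ≡ 445
221^74 ≡ 1
Hence ord(221) = 74.

74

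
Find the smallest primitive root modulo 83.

φ(83) = 83 − 1 = 82 = 2 · 41.
Test candidates g = 2, 3, … against the prime factors q ∈ {2, 41} of φ(83): g is a generator iff g^(82/q) ≢ 1 for every such q.
g = 2: 2^41 ≡ 82; 2^2 ≡ 4 — none is 1, so 2 is a primitive root.
The smallest primitive root modulo 83 is 2.

2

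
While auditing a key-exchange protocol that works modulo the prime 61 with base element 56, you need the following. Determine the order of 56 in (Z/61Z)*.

15

ord(56) | φ(61) = 61 − 1 = 60 = 2^2 · 3 · 5.
Divisors of 60: 1, 2, 3, 4, 5, 6, 10, 12, 15, 20, 30, 60.
Evaluate successive powers at the divisors of 60:
56^1 ≡ 56
56^2 ≡ 25
56^3 ≡ 58
56^4 ≡ 15
56^5 ≡ 47
56^6 ≡ 9
56^10 ≡ 13
56^12 ≡ 20
56^15 ≡ 1
The smallest such exponent is 15, so the order of 56 is 15.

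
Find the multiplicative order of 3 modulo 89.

88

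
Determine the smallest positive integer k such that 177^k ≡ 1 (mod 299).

ord(177) | φ(299) = φ(13·23) = (13−1)·(23−1) = 12·22 = 264 = 2^3 · 3 · 11.
Divisors of 264: 1, 2, 3, 4, 6, 8, 11, 12, 22, 24, 33, 44, 66, 88, 132, 264.
Test each divisor d:
177^1 ≡ 177 (mod 299)
177^2 ≡ 233 (mod 299)
177^3 ≡ 278 (mod 299)
177^4 ≡ 170 (mod 299)
177^6 ≡ 142 (mod 299)
177^8 ≡ 196 (mod 299)
177^11 ≡ 70 (mod 299)
177^12 ≡ 131 (mod 299)
177^22 ≡ 116 (mod 299)
177^24 ≡ 118 (mod 299)
177^33 ≡ 47 (mod 299)
177^44 ≡ 1 (mod 299) ✓
So ord_299(177) = 44.

44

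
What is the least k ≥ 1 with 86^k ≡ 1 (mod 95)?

By Lagrange's theorem, ord_95(86) divides φ(95) = φ(5·19) = (5−1)·(19−1) = 4·18 = 72 = 2^3 · 3^2.
Divisors of 72: 1, 2, 3, 4, 6, 8, 9, 12, 18, 24, 36, 72.
Test each divisor d:
86^1 ≡ 86 (mod 95)
86^2 ≡ 81 (mod 95)
86^3 ≡ 31 (mod 95)
86^4 ≡ 6 (mod 95)
86^6 ≡ 11 (mod 95)
86^8 ≡ 36 (mod 95)
86^9 ≡ 56 (mod 95)
86^12 ≡ 26 (mod 95)
86^18 ≡ 1 (mod 95) ✓
So ord_95(86) = 18.

18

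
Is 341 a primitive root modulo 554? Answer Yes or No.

No

φ(554) = φ(2)·φ(277) = 1·276 = 276 = 2^2 · 3 · 23.
Test 341^(276/q) mod 554 for each prime factor q of 276:
341^138 ≡ 1 (mod 554)  [q = 2: ≡ 1 ✗]
341^92 ≡ 1 (mod 554)  [q = 3: ≡ 1 ✗]
341^12 ≡ 203 (mod 554)  [q = 23: ≢ 1 ✓]
The check at q = 2 fails, so 341 generates a proper subgroup.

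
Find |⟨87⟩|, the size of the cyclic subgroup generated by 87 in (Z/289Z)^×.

136

ord(87) | φ(289) = φ(17^2) = 17·(17−1) = 272 = 2^4 · 17.
Divisors of 272: 1, 2, 4, 8, 16, 17, 34, 68, 136, 272.
Check 87^d mod 289 for each divisor in increasing order:
87^1 ≡ 87 (mod 289)
87^2 ≡ 55 (mod 289)
87^4 ≡ 135 (mod 289)
87^8 ≡ 18 (mod 289)
87^16 ≡ 35 (mod 289)
87^17 ≡ 155 (mod 289)
87^34 ≡ 38 (mod 289)
87^68 ≡ 288 (mod 289)
87^136 ≡ 1 (mod 289) ✓
So ord_289(87) = 136.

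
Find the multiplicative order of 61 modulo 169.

ord(61) | φ(169) = φ(13^2) = 13·(13−1) = 156 = 2^2 · 3 · 13.
Divisors of 156: 1, 2, 3, 4, 6, 12, 13, 26, 39, 52, 78, 156.
Test each divisor d:
61^1 ≡ 61
61^2 ≡ 3
61^3 ≡ 14
61^4 ≡ 9
61^6 ≡ 27
61^12 ≡ 53
61^13 ≡ 22
61^26 ≡ 146
61^39 ≡ 1
Hence ord(61) = 39.

39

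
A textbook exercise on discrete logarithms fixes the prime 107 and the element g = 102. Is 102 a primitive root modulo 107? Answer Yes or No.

φ(107) = 107 − 1 = 106 = 2 · 53.
102 is a primitive root mod 107 iff 102^(φ(107)/q) ≢ 1 for every prime q | φ(107), i.e. q ∈ {2, 53}.
102^53 ≡ 1 (mod 107)  [q = 2: ≡ 1 ✗]
102^2 ≡ 25 (mod 107)  [q = 53: ≢ 1 ✓]
Since 102^53 ≡ 1, the order of 102 divides 53 < 106, so 102 is not a primitive root.

No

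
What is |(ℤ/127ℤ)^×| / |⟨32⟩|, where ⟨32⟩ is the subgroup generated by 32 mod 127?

18

By Lagrange's theorem, ord_127(32) divides φ(127) = 127 − 1 = 126 = 2 · 3^2 · 7.
Divisors of 126: 1, 2, 3, 6, 7, 9, 14, 18, 21, 42, 63, 126.
Compute 32^d (mod 127) for the divisors d until we hit 1:
32^1 ≡ 32
32^2 ≡ 8
32^3 ≡ 2
32^6 ≡ 4
32^7 ≡ 1
The order of 32 is 7, so the subgroup it generates has 7 elements.
[(Z/127Z)^× : ⟨32⟩] = 126/7 = 18.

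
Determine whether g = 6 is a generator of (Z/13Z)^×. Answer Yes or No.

Yes

φ(13) = 13 − 1 = 12 = 2^2 · 3.
An element g generates (Z/13Z)^× iff g^(12/q) ≢ 1 (mod 13) for each prime q ∈ {2, 3}.
6^6 ≡ 12 (mod 13)  [q = 2: ≢ 1 ✓]
6^4 ≡ 9 (mod 13)  [q = 3: ≢ 1 ✓]
All checks pass, so 6 has order 12 and is a primitive root modulo 13.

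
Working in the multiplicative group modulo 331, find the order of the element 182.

By Lagrange's theorem, ord_331(182) divides φ(331) = 331 − 1 = 330 = 2 · 3 · 5 · 11.
Divisors of 330: 1, 2, 3, 5, 6, 10, 11, 15, 22, 30, 33, 55, 66, 110, 165, 330.
Check 182^d mod 331 for each divisor in increasing order:
182^1 ≡ 182
182^2 ≡ 24
182^3 ≡ 65
182^5 ≡ 236
182^6 ≡ 253
182^10 ≡ 88
182^11 ≡ 128
182^15 ≡ 246
182^22 ≡ 165
182^30 ≡ 274
182^33 ≡ 267
182^55 ≡ 32
182^66 ≡ 124
182^110 ≡ 31
182^165 ≡ 330
182^330 ≡ 1
So ord_331(182) = 330.

330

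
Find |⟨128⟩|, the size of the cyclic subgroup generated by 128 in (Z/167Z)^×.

83

Since 128 ∈ (Z/167Z)^×, its order divides φ(167) = 167 − 1 = 166 = 2 · 83.
Divisors of 166: 1, 2, 83, 166.
Test each divisor d:
128^1 ≡ 128 (mod 167)
128^2 ≡ 18 (mod 167)
128^83 ≡ 1 (mod 167) ✓
Hence ord(128) = 83.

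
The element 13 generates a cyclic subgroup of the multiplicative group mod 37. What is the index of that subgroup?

The order of 13 must divide φ(37) = 37 − 1 = 36 = 2^2 · 3^2.
Divisors of 36: 1, 2, 3, 4, 6, 9, 12, 18, 36.
Compute 13^d (mod 37) for the divisors d until we hit 1:
13^1 ≡ 13
13^2 ≡ 21
13^3 ≡ 14
13^4 ≡ 34
13^6 ≡ 11
13^9 ≡ 6
13^12 ≡ 10
13^18 ≡ 36
13^36 ≡ 1
Thus |⟨13⟩| = ord(13) = 36.
The index is φ(37) / ord(13) = 36 / 36 = 1.

1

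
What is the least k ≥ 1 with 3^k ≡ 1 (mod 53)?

Since 3 ∈ (Z/53Z)^×, its order divides φ(53) = 53 − 1 = 52 = 2^2 · 13.
Divisors of 52: 1, 2, 4, 13, 26, 52.
Evaluate successive powers at the divisors of 52:
3^1 ≡ 3 (mod 53)
3^2 ≡ 9 (mod 53)
3^4 ≡ 28 (mod 53)
3^13 ≡ 30 (mod 53)
3^26 ≡ 52 (mod 53)
3^52 ≡ 1 (mod 53) ✓
So ord_53(3) = 52.

52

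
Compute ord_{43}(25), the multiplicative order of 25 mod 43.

21

By Lagrange's theorem, ord_43(25) divides φ(43) = 43 − 1 = 42 = 2 · 3 · 7.
Divisors of 42: 1, 2, 3, 6, 7, 14, 21, 42.
Check 25^d mod 43 for each divisor in increasing order:
25^1 ≡ 25 (mod 43)
25^2 ≡ 23 (mod 43)
25^3 ≡ 16 (mod 43)
25^6 ≡ 41 (mod 43)
25^7 ≡ 36 (mod 43)
25^14 ≡ 6 (mod 43)
25^21 ≡ 1 (mod 43) ✓
The smallest such exponent is 21, so the order of 25 is 21.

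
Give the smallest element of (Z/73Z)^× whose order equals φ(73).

5

φ(73) = 73 − 1 = 72 = 2^3 · 3^2.
g is a primitive root iff g^(72/q) ≢ 1 (mod 73) for each prime q ∈ {2, 3}.
g = 2: 2^36 ≡ 1 — hits 1, so not a primitive root.
g = 3: 3^36 ≡ 1 — hits 1, so not a primitive root.
g = 4: 4^36 ≡ 1 — hits 1, so not a primitive root.
g = 5: 5^36 ≡ 72; 5^24 ≡ 8 — none is 1, so 5 is a primitive root.
So 5 is the smallest generator of (Z/73Z)^×.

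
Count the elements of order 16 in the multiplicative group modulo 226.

φ(226) = φ(2)·φ(113) = 1·112 = 112 = 2^4 · 7.
(Z/226Z)^× is cyclic (|G| = 112); a cyclic group of order m has exactly φ(d) elements of each order d | m, and none otherwise.
16 = 2^4 divides 112, and φ(16) = 8.

8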